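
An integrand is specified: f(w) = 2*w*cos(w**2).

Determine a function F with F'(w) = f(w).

An antiderivative is F(w) = sin(w**2).

For F(w) to be correct the identity F'(w) - f(w) = 0 must hold.
Check: d/dw[sin(w**2)] = 2*w*cos(w**2) = f(w).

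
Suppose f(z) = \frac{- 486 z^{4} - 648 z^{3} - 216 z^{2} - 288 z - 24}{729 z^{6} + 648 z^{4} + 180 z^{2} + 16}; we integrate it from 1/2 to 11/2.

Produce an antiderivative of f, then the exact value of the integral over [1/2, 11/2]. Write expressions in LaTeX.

A first test for any F(z): its z-derivative must equal f(z) identically.
F(z) = \frac{- 9 z^{2} \operatorname{atan}{\left(\frac{3 z}{2} \right)} - 2 \operatorname{atan}{\left(\frac{3 z}{2} \right)} + 4}{9 z^{2} + 2} is an antiderivative of f.
Check: d/dz[\frac{- 9 z^{2} \operatorname{atan}{\left(\frac{3 z}{2} \right)} - 2 \operatorname{atan}{\left(\frac{3 z}{2} \right)} + 4}{9 z^{2} + 2}] = \frac{- 486 z^{4} - 648 z^{3} - 216 z^{2} - 288 z - 24}{729 z^{6} + 648 z^{4} + 180 z^{2} + 16} = f(z).
F(11/2) = \frac{16}{1097} - \operatorname{atan}{\left(\frac{33}{4} \right)}; F(1/2) = \frac{16}{17} - \operatorname{atan}{\left(\frac{3}{4} \right)}.
Integral = F(11/2) - F(1/2) = - \operatorname{atan}{\left(\frac{33}{4} \right)} - \frac{17280}{18649} + \operatorname{atan}{\left(\frac{3}{4} \right)}.

Antiderivative: F(z) = \frac{- 9 z^{2} \operatorname{atan}{\left(\frac{3 z}{2} \right)} - 2 \operatorname{atan}{\left(\frac{3 z}{2} \right)} + 4}{9 z^{2} + 2}; value = - \operatorname{atan}{\left(\frac{33}{4} \right)} - \frac{17280}{18649} + \operatorname{atan}{\left(\frac{3}{4} \right)}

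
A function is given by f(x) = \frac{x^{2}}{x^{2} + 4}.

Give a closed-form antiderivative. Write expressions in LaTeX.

A first test for any F(x): its x-derivative must equal f(x) identically.
Check: d/dx[x - 2 \operatorname{atan}{\left(\frac{x}{2} \right)}] = \frac{x^{2}}{x^{2} + 4} = f(x).

An antiderivative is F(x) = x - 2 \operatorname{atan}{\left(\frac{x}{2} \right)}.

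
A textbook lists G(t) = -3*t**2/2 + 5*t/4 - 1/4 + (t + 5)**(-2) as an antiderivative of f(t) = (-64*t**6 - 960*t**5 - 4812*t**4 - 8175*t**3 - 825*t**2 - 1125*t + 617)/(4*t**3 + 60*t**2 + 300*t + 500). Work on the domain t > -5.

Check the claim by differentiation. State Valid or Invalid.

d/dt[G] = (-12*t**4 - 175*t**3 - 825*t**2 - 1125*t + 617)/(4*t**3 + 60*t**2 + 300*t + 500)
d/dt[G] - f(t) = 16*t**3 != 0.

Invalid: d/dt[G] - f = 16*t**3, which is not 0.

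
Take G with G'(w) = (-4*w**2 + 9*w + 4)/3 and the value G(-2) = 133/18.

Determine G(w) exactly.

G(w) = -(8*w**3 - 27*w**2 - 24*w - 9)/18

Whatever form G(w) takes, its d/dw must return the stated G'(w).
A general antiderivative is -4*w**3/9 + 3*w**2/2 + 4*w/3 + C.
The condition gives C = 133/18 - (62/9) = 1/2.
So G(w) = -(8*w**3 - 27*w**2 - 24*w - 9)/18.
Check: d/dw[-(8*w**3 - 27*w**2 - 24*w - 9)/18] = -4*w**2/3 + 3*w + 4/3, which equals G'(w).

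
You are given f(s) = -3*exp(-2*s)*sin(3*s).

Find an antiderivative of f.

An antiderivative is F(s) = 6*exp(-2*s)*sin(3*s)/13 + 9*exp(-2*s)*cos(3*s)/13.

A candidate is checked by its d/ds: the result must match f(s).
Check: d/ds[6*exp(-2*s)*sin(3*s)/13 + 9*exp(-2*s)*cos(3*s)/13] = -3*exp(-2*s)*sin(3*s) = f(s).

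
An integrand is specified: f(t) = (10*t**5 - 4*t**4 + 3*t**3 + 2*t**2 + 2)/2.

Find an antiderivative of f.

An antiderivative is F(t) = 5*t**6/6 - 2*t**5/5 + 3*t**4/8 + t**3/3 + t.

Whatever form F(t) takes, F'(t) = f(t) is non-negotiable.
Check: d/dt[5*t**6/6 - 2*t**5/5 + 3*t**4/8 + t**3/3 + t] = 5*t**5 - 2*t**4 + 3*t**3/2 + t**2 + 1, which equals f(t).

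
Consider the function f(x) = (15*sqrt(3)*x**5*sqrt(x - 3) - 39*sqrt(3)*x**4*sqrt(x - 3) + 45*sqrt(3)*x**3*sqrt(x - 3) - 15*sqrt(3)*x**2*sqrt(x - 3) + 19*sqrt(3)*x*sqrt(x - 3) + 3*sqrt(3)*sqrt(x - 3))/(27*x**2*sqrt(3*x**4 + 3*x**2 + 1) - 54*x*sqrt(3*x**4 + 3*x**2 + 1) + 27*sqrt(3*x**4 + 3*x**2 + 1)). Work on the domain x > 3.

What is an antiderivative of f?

Recover f(x) by differentiating a candidate F(x); any mismatch rules it out.
Check: d/dx[2*sqrt(3)*(x - 3)**(3/2)*sqrt(3*x**4 + 3*x**2 + 1)/(27*(x - 1))] = (15*sqrt(3)*x**5*sqrt(x - 3) - 39*sqrt(3)*x**4*sqrt(x - 3) + 45*sqrt(3)*x**3*sqrt(x - 3) - 15*sqrt(3)*x**2*sqrt(x - 3) + 19*sqrt(3)*x*sqrt(x - 3) + 3*sqrt(3)*sqrt(x - 3))/(27*x**2*sqrt(3*x**4 + 3*x**2 + 1) - 54*x*sqrt(3*x**4 + 3*x**2 + 1) + 27*sqrt(3*x**4 + 3*x**2 + 1)) = f(x).

An antiderivative is F(x) = 2*sqrt(3)*(x - 3)**(3/2)*sqrt(3*x**4 + 3*x**2 + 1)/(27*(x - 1)).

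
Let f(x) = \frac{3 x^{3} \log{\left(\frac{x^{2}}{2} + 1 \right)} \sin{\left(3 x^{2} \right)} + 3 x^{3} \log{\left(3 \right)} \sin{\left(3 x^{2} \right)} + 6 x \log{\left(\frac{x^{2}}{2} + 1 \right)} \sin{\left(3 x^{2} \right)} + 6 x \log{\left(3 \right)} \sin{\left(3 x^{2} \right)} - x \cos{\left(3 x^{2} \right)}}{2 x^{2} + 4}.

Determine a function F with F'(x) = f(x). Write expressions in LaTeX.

Recognize the product-rule pattern: f = u'v + uv' with u = - \frac{\cos{\left(3 x^{2} \right)}}{4}, v = \log{\left(\frac{3 x^{2}}{2} + 3 \right)}, so integration by parts undoes it.
Check: d/dx[- \frac{\log{\left(\frac{3 x^{2}}{2} + 3 \right)} \cos{\left(3 x^{2} \right)}}{4}] = \frac{3 x^{3} \log{\left(\frac{x^{2}}{2} + 1 \right)} \sin{\left(3 x^{2} \right)} + 3 x^{3} \log{\left(3 \right)} \sin{\left(3 x^{2} \right)} + 6 x \log{\left(\frac{x^{2}}{2} + 1 \right)} \sin{\left(3 x^{2} \right)} + 6 x \log{\left(3 \right)} \sin{\left(3 x^{2} \right)} - x \cos{\left(3 x^{2} \right)}}{2 x^{2} + 4} = f(x).

An antiderivative is F(x) = - \frac{\log{\left(\frac{3 x^{2}}{2} + 3 \right)} \cos{\left(3 x^{2} \right)}}{4}.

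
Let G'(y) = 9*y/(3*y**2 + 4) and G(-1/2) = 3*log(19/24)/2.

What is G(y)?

G(y) = 3*log(y**2/2 + 2/3)/2

The substitution u = y**2/2 + 2/3 works: G'(y) is exactly (dG/du)*(du/dy) for that inner function.
A general antiderivative is 3*log(y**2/2 + 2/3)/2 + C.
The condition gives C = 3*log(19/24)/2 - (3*log(19/24)/2) = 0.
So G(y) = 3*log(y**2/2 + 2/3)/2.
Check: d/dy[3*log(y**2/2 + 2/3)/2] = 9*y/(3*y**2 + 4) = G'(y).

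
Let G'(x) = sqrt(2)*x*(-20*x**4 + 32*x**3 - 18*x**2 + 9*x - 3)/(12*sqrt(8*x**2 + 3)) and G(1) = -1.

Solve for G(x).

G'(x) has the shape u'v + uv' for u = -sqrt(4*x**2 + 3/2)/3 and v = (-x**2/2 + x/2)**2 — it is the derivative of the product u*v.
A general antiderivative is -(-x**2/2 + x/2)**2*sqrt(4*x**2 + 3/2)/3 + C.
The condition gives C = -1 - (0) = -1.
So G(x) = (-sqrt(2)*x**2*(1 - x)**2*sqrt(8*x**2 + 3) - 24)/24.
Check: d/dx[(-sqrt(2)*x**2*(1 - x)**2*sqrt(8*x**2 + 3) - 24)/24] = (-20*sqrt(2)*x**5 + 32*sqrt(2)*x**4 - 18*sqrt(2)*x**3 + 9*sqrt(2)*x**2 - 3*sqrt(2)*x)/(12*sqrt(8*x**2 + 3)), which equals G'(x).

G(x) = (-sqrt(2)*x**2*(1 - x)**2*sqrt(8*x**2 + 3) - 24)/24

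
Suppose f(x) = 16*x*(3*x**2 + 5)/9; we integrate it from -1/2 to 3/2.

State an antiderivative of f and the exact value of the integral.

Antiderivative: F(x) = 4*x**4/3 + 40*x**2/9; value = 140/9

f matches the chain-rule pattern g'(h)*h' with inner function h(x) = x**2 + 5/3; substituting u = h(x) collapses the integral.
F(x) = 4*x**4/3 + 40*x**2/9 is an antiderivative of f.
Check: d/dx[4*x**4/3 + 40*x**2/9] = 16*x**3/3 + 80*x/9, which equals f(x).
F(3/2) = 67/4; F(-1/2) = 43/36.
Integral = F(3/2) - F(-1/2) = 140/9.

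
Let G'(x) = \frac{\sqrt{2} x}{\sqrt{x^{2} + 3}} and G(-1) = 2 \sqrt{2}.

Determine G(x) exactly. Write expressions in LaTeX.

G(x) = \sqrt{2} \sqrt{x^{2} + 3}

G'(x) matches the chain-rule pattern g'(h)*h' with inner function h(x) = 2 x^{2} + 6; substituting u = h(x) collapses the integral.
A general antiderivative is \sqrt{2 x^{2} + 6} + C.
The condition gives C = 2 \sqrt{2} - (2 \sqrt{2}) = 0.
So G(x) = \sqrt{2} \sqrt{x^{2} + 3}.
Check: d/dx[\sqrt{2} \sqrt{x^{2} + 3}] = \frac{\sqrt{2} x}{\sqrt{x^{2} + 3}} = G'(x).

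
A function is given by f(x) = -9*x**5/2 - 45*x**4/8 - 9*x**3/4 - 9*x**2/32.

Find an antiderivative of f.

f matches the chain-rule pattern g'(h)*h' with inner function h(x) = x**2 + x/2; substituting u = h(x) collapses the integral.
Check: d/dx[-3*x**6/4 - 9*x**5/8 - 9*x**4/16 - 3*x**3/32] = -9*x**5/2 - 45*x**4/8 - 9*x**3/4 - 9*x**2/32 = f(x).

An antiderivative is F(x) = -3*x**6/4 - 9*x**5/8 - 9*x**4/16 - 3*x**3/32.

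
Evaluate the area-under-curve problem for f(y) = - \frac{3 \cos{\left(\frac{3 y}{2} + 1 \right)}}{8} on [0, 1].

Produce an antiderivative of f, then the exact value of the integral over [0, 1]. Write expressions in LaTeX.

Antiderivative: F(y) = - \frac{\sin{\left(\frac{3 y}{2} + 1 \right)}}{4}; value = - \frac{\sin{\left(\frac{5}{2} \right)}}{4} + \frac{\sin{\left(1 \right)}}{4}

For F(y) to be correct the identity F'(y) - f(y) = 0 must hold.
F(y) = - \frac{\sin{\left(\frac{3 y}{2} + 1 \right)}}{4} is an antiderivative of f.
Check: d/dy[- \frac{\sin{\left(\frac{3 y}{2} + 1 \right)}}{4}] = - \frac{3 \cos{\left(\frac{3 y}{2} + 1 \right)}}{8} = f(y).
F(1) = - \frac{\sin{\left(\frac{5}{2} \right)}}{4}; F(0) = - \frac{\sin{\left(1 \right)}}{4}.
Integral = F(1) - F(0) = - \frac{\sin{\left(\frac{5}{2} \right)}}{4} + \frac{\sin{\left(1 \right)}}{4}.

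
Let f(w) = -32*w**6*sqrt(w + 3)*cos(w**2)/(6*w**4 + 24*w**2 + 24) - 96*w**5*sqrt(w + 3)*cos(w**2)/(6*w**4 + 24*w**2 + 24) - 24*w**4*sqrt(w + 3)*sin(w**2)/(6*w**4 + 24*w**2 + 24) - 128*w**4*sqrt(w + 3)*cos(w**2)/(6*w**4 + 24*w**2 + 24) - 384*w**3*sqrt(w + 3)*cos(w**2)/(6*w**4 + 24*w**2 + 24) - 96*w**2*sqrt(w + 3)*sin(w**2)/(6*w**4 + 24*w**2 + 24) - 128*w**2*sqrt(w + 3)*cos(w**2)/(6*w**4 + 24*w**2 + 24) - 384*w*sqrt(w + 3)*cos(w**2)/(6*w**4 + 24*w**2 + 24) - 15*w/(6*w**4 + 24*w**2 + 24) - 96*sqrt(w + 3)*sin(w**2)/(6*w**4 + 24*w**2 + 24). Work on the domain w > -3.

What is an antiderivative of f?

An antiderivative is F(w) = (-32*w**3*sqrt(w + 3)*sin(w**2) - 96*w**2*sqrt(w + 3)*sin(w**2) - 64*w*sqrt(w + 3)*sin(w**2) - 192*sqrt(w + 3)*sin(w**2) + 15)/(12*w**2 + 24).

The integrand splits into summands that can be handled one at a time.
Check: d/dw[(-32*w**3*sqrt(w + 3)*sin(w**2) - 96*w**2*sqrt(w + 3)*sin(w**2) - 64*w*sqrt(w + 3)*sin(w**2) - 192*sqrt(w + 3)*sin(w**2) + 15)/(12*w**2 + 24)] = (-32*w**7*cos(w**2) - 192*w**6*cos(w**2) - 24*w**5*sin(w**2) - 416*w**5*cos(w**2) - 72*w**4*sin(w**2) - 768*w**4*cos(w**2) - 96*w**3*sin(w**2) - 1280*w**3*cos(w**2) - 288*w**2*sin(w**2) - 768*w**2*cos(w**2) - 15*w*sqrt(w + 3) - 96*w*sin(w**2) - 1152*w*cos(w**2) - 288*sin(w**2))/(6*w**4*sqrt(w + 3) + 24*w**2*sqrt(w + 3) + 24*sqrt(w + 3)), which equals f(w).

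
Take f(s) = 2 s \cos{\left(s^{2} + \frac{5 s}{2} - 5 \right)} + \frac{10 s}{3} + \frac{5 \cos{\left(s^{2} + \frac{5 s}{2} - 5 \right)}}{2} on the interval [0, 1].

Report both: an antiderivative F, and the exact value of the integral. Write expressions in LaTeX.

Antiderivative: F(s) = \frac{5 s^{2} + 3 \sin{\left(s^{2} + \frac{5 s}{2} - 5 \right)} - 15}{3}; value = - \sin{\left(\frac{3}{2} \right)} + \sin{\left(5 \right)} + \frac{5}{3}

Integrate term by term and add the pieces.
F(s) = \frac{5 s^{2} + 3 \sin{\left(s^{2} + \frac{5 s}{2} - 5 \right)} - 15}{3} is an antiderivative of f.
Check: d/ds[\frac{5 s^{2} + 3 \sin{\left(s^{2} + \frac{5 s}{2} - 5 \right)} - 15}{3}] = 2 s \cos{\left(s^{2} + \frac{5 s}{2} - 5 \right)} + \frac{10 s}{3} + \frac{5 \cos{\left(s^{2} + \frac{5 s}{2} - 5 \right)}}{2} = f(s).
F(1) = - \frac{10}{3} - \sin{\left(\frac{3}{2} \right)}; F(0) = -5 - \sin{\left(5 \right)}.
Integral = F(1) - F(0) = - \sin{\left(\frac{3}{2} \right)} + \sin{\left(5 \right)} + \frac{5}{3}.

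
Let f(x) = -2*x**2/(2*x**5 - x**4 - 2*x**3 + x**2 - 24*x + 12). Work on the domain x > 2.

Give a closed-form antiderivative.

An antiderivative is F(x) = 2*(-65*log(x - 2) + 14*log(x - 1/2) - 39*log(x + 2) + 45*log(x**2 + 3) + 15*sqrt(3)*atan(sqrt(3)*x/3))/1365.

Factor the denominator ((x - 2)*(x + 2)*(2*x - 1)*(x**2 + 3)) and decompose: f = 6*(2*x + 1)/(91*(x**2 + 3)) + 8/(195*(2*x - 1)) - 2/(35*(x + 2)) - 2/(21*(x - 2)); each piece integrates to a log, atan, or power term.
Check: d/dx[2*(-65*log(x - 2) + 14*log(x - 1/2) - 39*log(x + 2) + 45*log(x**2 + 3) + 15*sqrt(3)*atan(sqrt(3)*x/3))/1365] = -2*x**2/(2*x**5 - x**4 - 2*x**3 + x**2 - 24*x + 12) = f(x).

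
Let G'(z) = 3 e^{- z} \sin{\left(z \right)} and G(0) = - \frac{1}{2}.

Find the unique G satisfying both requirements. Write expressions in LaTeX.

G(z) = 1 - \frac{3 e^{- z} \sin{\left(z \right)}}{2} - \frac{3 e^{- z} \cos{\left(z \right)}}{2}

A first test for any G(z): its z-derivative must equal the given G'(z).
A general antiderivative is - \frac{3 e^{- z} \sin{\left(z \right)}}{2} - \frac{3 e^{- z} \cos{\left(z \right)}}{2} + C.
The condition gives C = - \frac{1}{2} - (- \frac{3}{2}) = 1.
So G(z) = 1 - \frac{3 e^{- z} \sin{\left(z \right)}}{2} - \frac{3 e^{- z} \cos{\left(z \right)}}{2}.
Check: d/dz[1 - \frac{3 e^{- z} \sin{\left(z \right)}}{2} - \frac{3 e^{- z} \cos{\left(z \right)}}{2}] = 3 e^{- z} \sin{\left(z \right)} = G'(z).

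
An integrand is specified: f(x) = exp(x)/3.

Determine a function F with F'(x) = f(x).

An antiderivative is F(x) = exp(x)/3.

Whatever form F(x) takes, F'(x) = f(x) is non-negotiable.
Check: d/dx[exp(x)/3] = exp(x)/3 = f(x).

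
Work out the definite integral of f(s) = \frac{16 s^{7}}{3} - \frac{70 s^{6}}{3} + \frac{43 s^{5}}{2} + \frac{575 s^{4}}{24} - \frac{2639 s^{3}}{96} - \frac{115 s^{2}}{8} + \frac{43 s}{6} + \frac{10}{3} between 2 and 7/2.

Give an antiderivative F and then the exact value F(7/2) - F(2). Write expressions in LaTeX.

f matches the chain-rule pattern g'(h)*h' with inner function h(s) = - s^{2} + \frac{5 s}{4} + 1; substituting u = h(s) collapses the integral.
F(s) = \frac{\left(4 s^{2} - 5 s - 4\right)^{4}}{384} is an antiderivative of f.
Check: d/ds[\frac{\left(4 s^{2} - 5 s - 4\right)^{4}}{384}] = \frac{16 s^{7}}{3} - \frac{70 s^{6}}{3} + \frac{43 s^{5}}{2} + \frac{575 s^{4}}{24} - \frac{2639 s^{3}}{96} - \frac{115 s^{2}}{8} + \frac{43 s}{6} + \frac{10}{3} = f(s).
F(7/2) = \frac{9150625}{6144}; F(2) = \frac{1}{24}.
Integral = F(7/2) - F(2) = \frac{3050123}{2048}.

Antiderivative: F(s) = \frac{\left(4 s^{2} - 5 s - 4\right)^{4}}{384}; value = \frac{3050123}{2048}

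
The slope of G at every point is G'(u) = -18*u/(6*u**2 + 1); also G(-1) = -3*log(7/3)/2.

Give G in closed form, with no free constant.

The substitution w = 2*u**2 + 1/3 works: G'(u) is exactly (dG/dw)*(dw/du) for that inner function.
A general antiderivative is -3*log(2*u**2 + 1/3)/2 + C.
The condition gives C = -3*log(7/3)/2 - (-3*log(7/3)/2) = 0.
So G(u) = -3*log(2*u**2 + 1/3)/2.
Check: d/du[-3*log(2*u**2 + 1/3)/2] = -18*u/(6*u**2 + 1) = G'(u).

G(u) = -3*log(2*u**2 + 1/3)/2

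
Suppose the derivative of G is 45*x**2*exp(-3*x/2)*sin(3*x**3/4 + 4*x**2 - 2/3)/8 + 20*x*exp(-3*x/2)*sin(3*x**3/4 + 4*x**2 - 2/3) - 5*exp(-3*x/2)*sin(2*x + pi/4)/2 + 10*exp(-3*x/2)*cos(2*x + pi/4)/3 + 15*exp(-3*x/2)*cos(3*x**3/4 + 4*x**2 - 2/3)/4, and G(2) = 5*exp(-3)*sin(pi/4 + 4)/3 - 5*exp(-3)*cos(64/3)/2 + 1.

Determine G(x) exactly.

G(x) = (6*exp(3*x/2) + 10*sin(2*x + pi/4) - 15*cos(3*x**3/4 + 4*x**2 - 2/3))*exp(-3*x/2)/6

G'(x) has the shape u'v + uv' for u = 5*sin(2*x + pi/4)/3 - 5*cos(3*x**3/4 + 4*x**2 - 2/3)/2 and v = exp(-3*x/2) — it is the derivative of the product u*v.
A general antiderivative is -5*(-sin(2*x + pi/4)/3 + cos(3*x**3/4 + 4*x**2 - 2/3)/2)*exp(-3*x/2) + C.
The condition gives C = 5*exp(-3)*sin(pi/4 + 4)/3 - 5*exp(-3)*cos(64/3)/2 + 1 - (5*exp(-3)*sin(pi/4 + 4)/3 - 5*exp(-3)*cos(64/3)/2) = 1.
So G(x) = (6*exp(3*x/2) + 10*sin(2*x + pi/4) - 15*cos(3*x**3/4 + 4*x**2 - 2/3))*exp(-3*x/2)/6.
Check: d/dx[(6*exp(3*x/2) + 10*sin(2*x + pi/4) - 15*cos(3*x**3/4 + 4*x**2 - 2/3))*exp(-3*x/2)/6] = (135*x**2*sin(3*x**3/4 + 4*x**2 - 2/3) + 480*x*sin(3*x**3/4 + 4*x**2 - 2/3) - 60*sin(2*x + pi/4) + 80*cos(2*x + pi/4) + 90*cos(3*x**3/4 + 4*x**2 - 2/3))*exp(-3*x/2)/24, which equals G'(x).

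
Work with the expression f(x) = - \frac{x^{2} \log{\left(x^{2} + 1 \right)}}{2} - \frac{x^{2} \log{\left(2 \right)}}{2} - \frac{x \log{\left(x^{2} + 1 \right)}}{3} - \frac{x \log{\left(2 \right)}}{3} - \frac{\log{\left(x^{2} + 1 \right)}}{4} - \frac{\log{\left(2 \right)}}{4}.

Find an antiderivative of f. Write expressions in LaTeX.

An antiderivative is F(x) = - \frac{x^{3} \log{\left(2 x^{2} + 2 \right)}}{6} + \frac{x^{3}}{9} - \frac{x^{2} \log{\left(2 x^{2} + 2 \right)}}{6} + \frac{x^{2}}{6} - \frac{x \log{\left(2 x^{2} + 2 \right)}}{4} + \frac{x}{6} - \frac{\log{\left(x^{2} + 1 \right)}}{6} - \frac{\operatorname{atan}{\left(x \right)}}{6}.

The integrand splits into summands that can be handled one at a time.
Check: d/dx[- \frac{x^{3} \log{\left(2 x^{2} + 2 \right)}}{6} + \frac{x^{3}}{9} - \frac{x^{2} \log{\left(2 x^{2} + 2 \right)}}{6} + \frac{x^{2}}{6} - \frac{x \log{\left(2 x^{2} + 2 \right)}}{4} + \frac{x}{6} - \frac{\log{\left(x^{2} + 1 \right)}}{6} - \frac{\operatorname{atan}{\left(x \right)}}{6}] = - \frac{x^{2} \log{\left(x^{2} + 1 \right)}}{2} - \frac{x^{2} \log{\left(2 \right)}}{2} - \frac{x \log{\left(x^{2} + 1 \right)}}{3} - \frac{x \log{\left(2 \right)}}{3} - \frac{\log{\left(x^{2} + 1 \right)}}{4} - \frac{\log{\left(2 \right)}}{4} = f(x).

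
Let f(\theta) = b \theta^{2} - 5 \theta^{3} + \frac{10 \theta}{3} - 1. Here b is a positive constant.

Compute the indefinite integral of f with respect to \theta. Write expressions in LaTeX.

Integrate term by term and add the pieces.
Check: d/d\theta[\frac{b \theta^{3}}{3} - \frac{5 \theta^{4}}{4} + \frac{5 \theta^{2}}{3} - \theta] = b \theta^{2} - 5 \theta^{3} + \frac{10 \theta}{3} - 1 = f(\theta).

F(\theta) = \frac{b \theta^{3}}{3} - \frac{5 \theta^{4}}{4} + \frac{5 \theta^{2}}{3} - \theta + C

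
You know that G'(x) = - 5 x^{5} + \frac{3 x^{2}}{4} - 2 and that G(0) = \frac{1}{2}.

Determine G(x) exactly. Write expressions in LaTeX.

Integrate term by term and add the pieces.
A general antiderivative is - \frac{5 x^{6}}{6} + \frac{x^{3}}{4} - 2 x + C.
The condition gives C = \frac{1}{2} - (0) = \frac{1}{2}.
So G(x) = - \frac{5 x^{6}}{6} + \frac{x^{3}}{4} - 2 x + \frac{1}{2}.
Check: d/dx[- \frac{5 x^{6}}{6} + \frac{x^{3}}{4} - 2 x + \frac{1}{2}] = - 5 x^{5} + \frac{3 x^{2}}{4} - 2 = G'(x).

G(x) = - \frac{5 x^{6}}{6} + \frac{x^{3}}{4} - 2 x + \frac{1}{2}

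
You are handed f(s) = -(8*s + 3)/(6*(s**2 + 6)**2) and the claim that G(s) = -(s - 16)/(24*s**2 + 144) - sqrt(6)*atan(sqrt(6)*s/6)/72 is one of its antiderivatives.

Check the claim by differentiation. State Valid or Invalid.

Invalid: d/ds[G] - f = -1/(24*s**2 + 144), which is not 0.

d/ds[G] = (-s**2 - 32*s - 18)/(24*s**4 + 288*s**2 + 864)
d/ds[G] - f(s) = -1/(24*s**2 + 144) != 0.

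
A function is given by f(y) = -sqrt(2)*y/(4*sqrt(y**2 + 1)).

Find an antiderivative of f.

The substitution u = 2*y**2 + 2 works: f is exactly (dF/du)*(du/dy) for that inner function.
Check: d/dy[-sqrt(2*y**2 + 2)/4] = -sqrt(2)*y/(4*sqrt(y**2 + 1)) = f(y).

An antiderivative is F(y) = -sqrt(2*y**2 + 2)/4.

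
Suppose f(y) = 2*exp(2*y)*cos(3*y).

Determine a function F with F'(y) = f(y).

An antiderivative is F(y) = 2*(3*sin(3*y) + 2*cos(3*y))*exp(2*y)/13.

Recover f(y) by differentiating a candidate F(y); any mismatch rules it out.
Check: d/dy[2*(3*sin(3*y) + 2*cos(3*y))*exp(2*y)/13] = 2*exp(2*y)*cos(3*y) = f(y).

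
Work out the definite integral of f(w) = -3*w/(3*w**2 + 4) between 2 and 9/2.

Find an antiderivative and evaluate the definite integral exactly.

The substitution u = w**2 + 4/3 works: f is exactly (dF/du)*(du/dw) for that inner function.
F(w) = -log(w**2 + 4/3)/2 is an antiderivative of f.
Check: d/dw[-log(w**2 + 4/3)/2] = -3*w/(3*w**2 + 4) = f(w).
F(9/2) = -log(259/12)/2; F(2) = -log(16/3)/2.
Integral = F(9/2) - F(2) = -log(259/12)/2 + log(16/3)/2.

Antiderivative: F(w) = -log(w**2 + 4/3)/2; value = -log(259/12)/2 + log(16/3)/2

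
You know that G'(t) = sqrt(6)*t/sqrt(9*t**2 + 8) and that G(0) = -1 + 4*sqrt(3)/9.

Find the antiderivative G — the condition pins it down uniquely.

The substitution u = 3*t**2/2 + 4/3 works: G'(t) is exactly (dG/du)*(du/dt) for that inner function.
A general antiderivative is 2*sqrt(3*t**2/2 + 4/3)/3 + C.
The condition gives C = -1 + 4*sqrt(3)/9 - (4*sqrt(3)/9) = -1.
So G(t) = 2*sqrt(3*t**2/2 + 4/3)/3 - 1.
Check: d/dt[2*sqrt(3*t**2/2 + 4/3)/3 - 1] = sqrt(6)*t/sqrt(9*t**2 + 8) = G'(t).

G(t) = 2*sqrt(3*t**2/2 + 4/3)/3 - 1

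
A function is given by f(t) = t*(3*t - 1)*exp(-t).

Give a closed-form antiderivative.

Recognize the product-rule pattern: f = u'v + uv' with u = -3*t**2 - 5*t - 5, v = exp(-t), so integration by parts undoes it.
Check: d/dt[-(3*t**2 + 5*t + 5)*exp(-t)] = (3*t**2 - t)*exp(-t), which equals f(t).

An antiderivative is F(t) = -(3*t**2 + 5*t + 5)*exp(-t).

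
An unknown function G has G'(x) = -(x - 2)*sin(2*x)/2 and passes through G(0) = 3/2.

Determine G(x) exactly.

The proposed G(x) is checked by its d/dx: the result must match the given G'(x).
A general antiderivative is x*cos(2*x)/4 - sin(2*x)/8 - cos(2*x)/2 + C.
The condition gives C = 3/2 - (-1/2) = 2.
So G(x) = x*cos(2*x)/4 - sin(2*x)/8 - cos(2*x)/2 + 2.
Check: d/dx[x*cos(2*x)/4 - sin(2*x)/8 - cos(2*x)/2 + 2] = -x*sin(2*x)/2 + sin(2*x), which equals G'(x).

G(x) = x*cos(2*x)/4 - sin(2*x)/8 - cos(2*x)/2 + 2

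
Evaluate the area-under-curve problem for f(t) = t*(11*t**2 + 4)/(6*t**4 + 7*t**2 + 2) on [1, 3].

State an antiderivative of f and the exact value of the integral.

For F(t) to be correct the identity F'(t) - f(t) = 0 must hold.
F(t) = -(-20*log(t**2/2 + 1/3) + 9*log(2*t**2 + 1))/12 is an antiderivative of f.
Check: d/dt[-(-20*log(t**2/2 + 1/3) + 9*log(2*t**2 + 1))/12] = (11*t**3 + 4*t)/(6*t**4 + 7*t**2 + 2), which equals f(t).
F(3) = -3*log(19)/4 + 5*log(29/6)/3; F(1) = -3*log(3)/4 + 5*log(5/6)/3.
Integral = F(3) - F(1) = -3*log(19)/4 - 5*log(5/6)/3 + 3*log(3)/4 + 5*log(29/6)/3.

Antiderivative: F(t) = -(-20*log(t**2/2 + 1/3) + 9*log(2*t**2 + 1))/12; value = -3*log(19)/4 - 5*log(5/6)/3 + 3*log(3)/4 + 5*log(29/6)/3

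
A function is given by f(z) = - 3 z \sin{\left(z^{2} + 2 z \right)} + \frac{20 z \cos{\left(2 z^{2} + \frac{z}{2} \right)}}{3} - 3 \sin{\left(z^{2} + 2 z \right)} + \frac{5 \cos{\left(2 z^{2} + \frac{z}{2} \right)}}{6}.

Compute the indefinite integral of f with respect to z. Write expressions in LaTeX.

F(z) = \frac{10 \sin{\left(2 z^{2} + \frac{z}{2} \right)} + 9 \cos{\left(z^{2} + 2 z \right)}}{6} + C

The integrand splits into summands that can be handled one at a time.
Check: d/dz[\frac{10 \sin{\left(2 z^{2} + \frac{z}{2} \right)} + 9 \cos{\left(z^{2} + 2 z \right)}}{6}] = - 3 z \sin{\left(z^{2} + 2 z \right)} + \frac{20 z \cos{\left(2 z^{2} + \frac{z}{2} \right)}}{3} - 3 \sin{\left(z^{2} + 2 z \right)} + \frac{5 \cos{\left(2 z^{2} + \frac{z}{2} \right)}}{6} = f(z).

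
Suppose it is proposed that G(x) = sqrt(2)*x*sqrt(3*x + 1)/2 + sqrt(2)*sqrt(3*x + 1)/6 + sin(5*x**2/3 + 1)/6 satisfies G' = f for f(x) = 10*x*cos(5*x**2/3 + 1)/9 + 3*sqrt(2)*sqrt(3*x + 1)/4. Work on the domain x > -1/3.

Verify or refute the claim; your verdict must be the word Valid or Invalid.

d/dx[G] = (20*x*sqrt(3*x + 1)*cos(5*x**2/3 + 1) + 81*sqrt(2)*x + 27*sqrt(2))/(36*sqrt(3*x + 1))
d/dx[G] - f(x) = -5*x*cos(5*x**2/3 + 1)/9 != 0.

Invalid: d/dx[G] - f = -5*x*cos(5*x**2/3 + 1)/9, which is not 0.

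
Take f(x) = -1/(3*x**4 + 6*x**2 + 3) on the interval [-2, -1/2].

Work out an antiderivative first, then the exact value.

Antiderivative: F(x) = -x/(6*x**2 + 6) - atan(x)/6; value = -atan(2)/6 + atan(1/2)/6

Whatever form F(x) takes, F'(x) = f(x) is non-negotiable.
F(x) = -x/(6*x**2 + 6) - atan(x)/6 is an antiderivative of f.
Check: d/dx[-x/(6*x**2 + 6) - atan(x)/6] = -1/(3*x**4 + 6*x**2 + 3) = f(x).
F(-1/2) = 1/15 + atan(1/2)/6; F(-2) = 1/15 + atan(2)/6.
Integral = F(-1/2) - F(-2) = -atan(2)/6 + atan(1/2)/6.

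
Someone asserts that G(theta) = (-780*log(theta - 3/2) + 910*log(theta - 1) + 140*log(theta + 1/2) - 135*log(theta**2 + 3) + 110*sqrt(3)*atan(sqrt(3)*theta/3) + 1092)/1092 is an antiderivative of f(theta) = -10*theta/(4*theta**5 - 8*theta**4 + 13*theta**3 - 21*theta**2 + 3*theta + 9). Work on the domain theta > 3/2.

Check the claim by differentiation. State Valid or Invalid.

Valid - the claim checks out under differentiation.

d/dtheta[G] = -10*theta/(4*theta**5 - 8*theta**4 + 13*theta**3 - 21*theta**2 + 3*theta + 9)
This equals f(theta) exactly, so the claim holds.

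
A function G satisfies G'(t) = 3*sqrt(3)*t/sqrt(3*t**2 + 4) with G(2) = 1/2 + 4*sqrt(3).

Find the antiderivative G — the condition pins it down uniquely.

G(t) = sqrt(3)*(6*sqrt(3*t**2 + 4) + sqrt(3))/6

G'(t) matches the chain-rule pattern g'(h)*h' with inner function h(t) = t**2 + 4/3; substituting u = h(t) collapses the integral.
A general antiderivative is 3*sqrt(t**2 + 4/3) + C.
The condition gives C = 1/2 + 4*sqrt(3) - (4*sqrt(3)) = 1/2.
So G(t) = sqrt(3)*(6*sqrt(3*t**2 + 4) + sqrt(3))/6.
Check: d/dt[sqrt(3)*(6*sqrt(3*t**2 + 4) + sqrt(3))/6] = 3*sqrt(3)*t/sqrt(3*t**2 + 4) = G'(t).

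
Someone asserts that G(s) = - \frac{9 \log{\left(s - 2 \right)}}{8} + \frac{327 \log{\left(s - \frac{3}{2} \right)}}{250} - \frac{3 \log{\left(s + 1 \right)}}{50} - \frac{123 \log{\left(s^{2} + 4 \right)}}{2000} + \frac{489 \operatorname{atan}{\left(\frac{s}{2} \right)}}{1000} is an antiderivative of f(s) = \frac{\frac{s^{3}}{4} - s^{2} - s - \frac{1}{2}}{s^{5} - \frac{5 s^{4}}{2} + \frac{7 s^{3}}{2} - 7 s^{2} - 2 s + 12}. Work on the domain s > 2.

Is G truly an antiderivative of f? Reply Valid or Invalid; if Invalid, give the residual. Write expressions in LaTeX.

d/ds[G] = \frac{3 s^{3} - 12 s^{2} - 12 s - 6}{4 s^{5} - 10 s^{4} + 14 s^{3} - 28 s^{2} - 8 s + 48}
d/ds[G] - f(s) = \frac{s^{3} - 4 s^{2} - 4 s - 2}{2 s^{5} - 5 s^{4} + 7 s^{3} - 14 s^{2} - 4 s + 24} != 0.

Invalid: d/ds[G] - f = \frac{s^{3} - 4 s^{2} - 4 s - 2}{2 s^{5} - 5 s^{4} + 7 s^{3} - 14 s^{2} - 4 s + 24}, which is not 0.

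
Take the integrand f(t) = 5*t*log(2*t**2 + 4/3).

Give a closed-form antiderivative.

An antiderivative is F(t) = 5*(3*t**2*log(2*t**2 + 4/3) - 3*t**2 + 2*log(3*t**2 + 2))/6.

Since d/dt undoes antidifferentiation here, F'(t) = f(t) is required of F(t).
Check: d/dt[5*(3*t**2*log(2*t**2 + 4/3) - 3*t**2 + 2*log(3*t**2 + 2))/6] = 5*t*log(t**2 + 2/3) + 5*t*log(2), which equals f(t).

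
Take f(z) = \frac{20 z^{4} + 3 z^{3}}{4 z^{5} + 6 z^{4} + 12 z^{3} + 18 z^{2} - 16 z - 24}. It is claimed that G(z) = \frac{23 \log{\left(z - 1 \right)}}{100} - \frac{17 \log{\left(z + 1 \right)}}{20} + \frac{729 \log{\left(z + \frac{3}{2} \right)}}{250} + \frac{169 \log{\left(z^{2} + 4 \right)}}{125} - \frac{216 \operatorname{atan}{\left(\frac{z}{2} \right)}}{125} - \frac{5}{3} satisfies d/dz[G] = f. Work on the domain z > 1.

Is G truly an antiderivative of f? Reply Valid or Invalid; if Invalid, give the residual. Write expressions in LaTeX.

d/dz[G] = \frac{20 z^{4} + 3 z^{3}}{4 z^{5} + 6 z^{4} + 12 z^{3} + 18 z^{2} - 16 z - 24}
This equals f(z) exactly, so the claim holds.

Valid: G'(z) = f(z).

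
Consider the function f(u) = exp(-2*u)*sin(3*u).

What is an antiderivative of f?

An antiderivative is F(u) = (-2*sin(3*u) - 3*cos(3*u))*exp(-2*u)/13.

A candidate is checked by its d/du: the result must match f(u).
Check: d/du[(-2*sin(3*u) - 3*cos(3*u))*exp(-2*u)/13] = exp(-2*u)*sin(3*u) = f(u).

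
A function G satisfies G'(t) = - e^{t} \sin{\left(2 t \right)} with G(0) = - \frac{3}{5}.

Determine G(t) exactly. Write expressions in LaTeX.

Recover the given G'(t) by differentiating a candidate G(t); any mismatch rules it out.
A general antiderivative is - \frac{e^{t} \sin{\left(2 t \right)}}{5} + \frac{2 e^{t} \cos{\left(2 t \right)}}{5} + C.
The condition gives C = - \frac{3}{5} - (\frac{2}{5}) = -1.
So G(t) = - \frac{e^{t} \sin{\left(2 t \right)}}{5} + \frac{2 e^{t} \cos{\left(2 t \right)}}{5} - 1.
Check: d/dt[- \frac{e^{t} \sin{\left(2 t \right)}}{5} + \frac{2 e^{t} \cos{\left(2 t \right)}}{5} - 1] = - e^{t} \sin{\left(2 t \right)} = G'(t).

G(t) = - \frac{e^{t} \sin{\left(2 t \right)}}{5} + \frac{2 e^{t} \cos{\left(2 t \right)}}{5} - 1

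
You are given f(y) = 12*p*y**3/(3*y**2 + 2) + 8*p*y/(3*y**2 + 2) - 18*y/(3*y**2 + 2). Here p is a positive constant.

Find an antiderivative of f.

Integrate term by term and add the pieces.
Check: d/dy[2*p*y**2 - 3*log(3*y**2/2 + 1)] = (12*p*y**3 + 8*p*y - 18*y)/(3*y**2 + 2), which equals f(y).

An antiderivative is F(y) = 2*p*y**2 - 3*log(3*y**2/2 + 1).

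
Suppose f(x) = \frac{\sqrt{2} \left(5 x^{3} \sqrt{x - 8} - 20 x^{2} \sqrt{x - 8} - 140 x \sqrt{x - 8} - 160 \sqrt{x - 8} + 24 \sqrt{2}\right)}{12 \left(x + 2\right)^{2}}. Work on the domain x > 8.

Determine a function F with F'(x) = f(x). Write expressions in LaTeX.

Whatever form F(x) takes, F'(x) = f(x) is non-negotiable.
Check: d/dx[\frac{x^{3} \sqrt{x - 8} - 14 x^{2} \sqrt{x - 8} + 32 x \sqrt{x - 8} + 128 \sqrt{x - 8} - 12 \sqrt{2}}{3 \sqrt{2} x + 6 \sqrt{2}}] = \frac{5 \sqrt{2} x^{4} - 60 \sqrt{2} x^{3} + 20 \sqrt{2} x^{2} + 960 \sqrt{2} x + 48 \sqrt{x - 8} + 1280 \sqrt{2}}{12 x^{2} \sqrt{x - 8} + 48 x \sqrt{x - 8} + 48 \sqrt{x - 8}}, which equals f(x).

An antiderivative is F(x) = \frac{x^{3} \sqrt{x - 8} - 14 x^{2} \sqrt{x - 8} + 32 x \sqrt{x - 8} + 128 \sqrt{x - 8} - 12 \sqrt{2}}{3 \sqrt{2} x + 6 \sqrt{2}}.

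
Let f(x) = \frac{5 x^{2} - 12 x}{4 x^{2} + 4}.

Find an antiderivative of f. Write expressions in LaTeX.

Differentiate the proposed F(x) back; it has to land on f(x) exactly.
Check: d/dx[\frac{5 x}{4} - \frac{3 \log{\left(x^{2} + 1 \right)}}{2} - \frac{5 \operatorname{atan}{\left(x \right)}}{4}] = \frac{5 x^{2} - 12 x}{4 x^{2} + 4} = f(x).

An antiderivative is F(x) = \frac{5 x}{4} - \frac{3 \log{\left(x^{2} + 1 \right)}}{2} - \frac{5 \operatorname{atan}{\left(x \right)}}{4}.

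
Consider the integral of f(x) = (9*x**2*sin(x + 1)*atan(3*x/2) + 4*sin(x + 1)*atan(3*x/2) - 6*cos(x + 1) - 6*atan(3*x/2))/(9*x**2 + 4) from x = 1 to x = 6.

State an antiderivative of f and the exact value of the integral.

Antiderivative: F(x) = -(2*cos(x + 1) + atan(3*x/2))*atan(3*x/2)/2; value = -cos(7)*atan(9) - atan(9)**2/2 + cos(2)*atan(3/2) + atan(3/2)**2/2

Recognize the product-rule pattern: f = u'v + uv' with u = -cos(x + 1) - atan(3*x/2)/2, v = atan(3*x/2), so integration by parts undoes it.
F(x) = -(2*cos(x + 1) + atan(3*x/2))*atan(3*x/2)/2 is an antiderivative of f.
Check: d/dx[-(2*cos(x + 1) + atan(3*x/2))*atan(3*x/2)/2] = (9*x**2*sin(x + 1)*atan(3*x/2) + 4*sin(x + 1)*atan(3*x/2) - 6*cos(x + 1) - 6*atan(3*x/2))/(9*x**2 + 4) = f(x).
F(6) = -cos(7)*atan(9) - atan(9)**2/2; F(1) = -atan(3/2)**2/2 - cos(2)*atan(3/2).
Integral = F(6) - F(1) = -cos(7)*atan(9) - atan(9)**2/2 + cos(2)*atan(3/2) + atan(3/2)**2/2.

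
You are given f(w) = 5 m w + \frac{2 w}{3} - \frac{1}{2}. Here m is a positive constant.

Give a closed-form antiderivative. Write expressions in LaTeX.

The integrand splits into summands that can be handled one at a time.
Check: d/dw[\frac{w \left(15 m w + 2 w - 3\right)}{6}] = 5 m w + \frac{2 w}{3} - \frac{1}{2} = f(w).

An antiderivative is F(w) = \frac{w \left(15 m w + 2 w - 3\right)}{6}.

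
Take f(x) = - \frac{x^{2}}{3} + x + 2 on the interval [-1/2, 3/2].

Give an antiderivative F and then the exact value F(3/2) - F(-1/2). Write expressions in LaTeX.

Antiderivative: F(x) = - \frac{x \left(2 x^{2} - 9 x - 36\right)}{18}; value = \frac{83}{18}

The integrand splits into summands that can be handled one at a time.
F(x) = - \frac{x \left(2 x^{2} - 9 x - 36\right)}{18} is an antiderivative of f.
Check: d/dx[- \frac{x \left(2 x^{2} - 9 x - 36\right)}{18}] = - \frac{x^{2}}{3} + x + 2 = f(x).
F(3/2) = \frac{15}{4}; F(-1/2) = - \frac{31}{36}.
Integral = F(3/2) - F(-1/2) = \frac{83}{18}.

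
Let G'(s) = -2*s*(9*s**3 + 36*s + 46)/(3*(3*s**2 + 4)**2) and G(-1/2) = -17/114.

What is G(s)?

G(s) = (-12*s**3 - 23*s**2)/(18*s**2 + 24)

G'(s) has the shape u'v + uv' for u = -2/(3*s**2/2 + 2) and v = s**3/2 + 4*s**2/3 + 1/2 — it is the derivative of the product u*v.
A general antiderivative is -2*(s**3/2 + 4*s**2/3 + 1/2)/(3*s**2/2 + 2) + C.
The condition gives C = -17/114 - (-37/57) = 1/2.
So G(s) = (-12*s**3 - 23*s**2)/(18*s**2 + 24).
Check: d/ds[(-12*s**3 - 23*s**2)/(18*s**2 + 24)] = (-18*s**4 - 72*s**2 - 92*s)/(27*s**4 + 72*s**2 + 48), which equals G'(s).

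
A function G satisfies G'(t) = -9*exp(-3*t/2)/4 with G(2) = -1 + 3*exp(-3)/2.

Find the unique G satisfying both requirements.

Any candidate G(t) must reproduce the stated G'(t) exactly.
A general antiderivative is 3*exp(-3*t/2)/2 + C.
The condition gives C = -1 + 3*exp(-3)/2 - (3*exp(-3)/2) = -1.
So G(t) = (3 - 2*exp(3*t/2))*exp(-3*t/2)/2.
Check: d/dt[(3 - 2*exp(3*t/2))*exp(-3*t/2)/2] = -9*exp(-3*t/2)/4 = G'(t).

G(t) = (3 - 2*exp(3*t/2))*exp(-3*t/2)/2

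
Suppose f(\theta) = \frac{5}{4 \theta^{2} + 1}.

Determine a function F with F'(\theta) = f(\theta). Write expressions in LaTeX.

An antiderivative is F(\theta) = \frac{5 \operatorname{atan}{\left(2 \theta \right)}}{2}.

Differentiate the proposed F(\theta) back; it has to land on f(\theta) exactly.
Check: d/d\theta[\frac{5 \operatorname{atan}{\left(2 \theta \right)}}{2}] = \frac{5}{4 \theta^{2} + 1} = f(\theta).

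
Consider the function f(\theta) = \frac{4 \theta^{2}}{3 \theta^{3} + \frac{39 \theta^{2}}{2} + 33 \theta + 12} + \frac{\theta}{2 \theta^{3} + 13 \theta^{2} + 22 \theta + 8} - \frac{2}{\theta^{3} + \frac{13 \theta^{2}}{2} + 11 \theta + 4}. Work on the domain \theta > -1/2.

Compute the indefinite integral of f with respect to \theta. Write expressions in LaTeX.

F(\theta) = \frac{- 23 \log{\left(\theta + \frac{1}{2} \right)} - 49 \log{\left(\theta + 2 \right)} + 156 \log{\left(\theta + 4 \right)}}{63} + C

The denominator factors as 3 \left(\theta + 2\right) \left(\theta + 4\right) \left(2 \theta + 1\right); partial fractions split f into directly integrable pieces: - \frac{46}{63 \left(2 \theta + 1\right)} + \frac{52}{21 \left(\theta + 4\right)} - \frac{7}{9 \left(\theta + 2\right)}.
Check: d/d\theta[\frac{- 23 \log{\left(\theta + \frac{1}{2} \right)} - 49 \log{\left(\theta + 2 \right)} + 156 \log{\left(\theta + 4 \right)}}{63}] = \frac{8 \theta^{2} + 3 \theta - 12}{6 \theta^{3} + 39 \theta^{2} + 66 \theta + 24}, which equals f(\theta).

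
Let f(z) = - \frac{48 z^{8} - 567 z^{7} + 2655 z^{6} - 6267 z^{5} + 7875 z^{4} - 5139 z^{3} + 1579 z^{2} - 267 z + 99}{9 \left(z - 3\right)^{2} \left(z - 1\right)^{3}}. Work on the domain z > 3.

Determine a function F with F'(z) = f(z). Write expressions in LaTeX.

Since d/dz undoes antidifferentiation here, F'(z) = f(z) is required of F(z).
Check: d/dz[\frac{- 48 z^{7} + 420 z^{6} - 1236 z^{5} + 1440 z^{4} - 747 z^{3} + 459 z^{2} - 433 z + 129}{36 z^{3} - 180 z^{2} + 252 z - 108}] = \frac{- 48 z^{8} + 567 z^{7} - 2655 z^{6} + 6267 z^{5} - 7875 z^{4} + 5139 z^{3} - 1579 z^{2} + 267 z - 99}{9 z^{5} - 81 z^{4} + 270 z^{3} - 414 z^{2} + 297 z - 81}, which equals f(z).

An antiderivative is F(z) = \frac{- 48 z^{7} + 420 z^{6} - 1236 z^{5} + 1440 z^{4} - 747 z^{3} + 459 z^{2} - 433 z + 129}{36 z^{3} - 180 z^{2} + 252 z - 108}.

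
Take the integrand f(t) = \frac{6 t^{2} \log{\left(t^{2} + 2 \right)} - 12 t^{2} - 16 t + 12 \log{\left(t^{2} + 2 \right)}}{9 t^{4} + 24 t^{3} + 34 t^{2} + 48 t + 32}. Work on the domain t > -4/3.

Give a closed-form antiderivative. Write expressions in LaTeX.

f has the shape u'v + uv' for u = - \frac{2}{3 t + 4} and v = \log{\left(t^{2} + 2 \right)} — it is the derivative of the product u*v.
Check: d/dt[- \frac{2 \log{\left(t^{2} + 2 \right)}}{3 t + 4}] = \frac{6 t^{2} \log{\left(t^{2} + 2 \right)} - 12 t^{2} - 16 t + 12 \log{\left(t^{2} + 2 \right)}}{9 t^{4} + 24 t^{3} + 34 t^{2} + 48 t + 32} = f(t).

An antiderivative is F(t) = - \frac{2 \log{\left(t^{2} + 2 \right)}}{3 t + 4}.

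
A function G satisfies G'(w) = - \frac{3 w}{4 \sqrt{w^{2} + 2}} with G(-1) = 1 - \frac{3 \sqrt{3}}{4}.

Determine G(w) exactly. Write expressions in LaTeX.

The substitution u = w^{2} + 2 works: G'(w) is exactly (dG/du)*(du/dw) for that inner function.
A general antiderivative is - \frac{3 \sqrt{w^{2} + 2}}{4} + C.
The condition gives C = 1 - \frac{3 \sqrt{3}}{4} - (- \frac{3 \sqrt{3}}{4}) = 1.
So G(w) = - \frac{3 \sqrt{w^{2} + 2} - 4}{4}.
Check: d/dw[- \frac{3 \sqrt{w^{2} + 2} - 4}{4}] = - \frac{3 w}{4 \sqrt{w^{2} + 2}} = G'(w).

G(w) = - \frac{3 \sqrt{w^{2} + 2} - 4}{4}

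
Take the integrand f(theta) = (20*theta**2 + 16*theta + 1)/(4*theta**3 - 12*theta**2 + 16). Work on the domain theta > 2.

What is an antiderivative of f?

The denominator factors as 4*(theta - 2)**2*(theta + 1); partial fractions split f into directly integrable pieces: 5/(36*(theta + 1)) + 175/(36*(theta - 2)) + 113/(12*(theta - 2)**2).
Check: d/dtheta[(175*theta*log(theta - 2) + 5*theta*log(theta + 1) - 350*log(theta - 2) - 10*log(theta + 1) - 339)/(36*(theta - 2))] = (20*theta**2 + 16*theta + 1)/(4*theta**3 - 12*theta**2 + 16) = f(theta).

An antiderivative is F(theta) = (175*theta*log(theta - 2) + 5*theta*log(theta + 1) - 350*log(theta - 2) - 10*log(theta + 1) - 339)/(36*(theta - 2)).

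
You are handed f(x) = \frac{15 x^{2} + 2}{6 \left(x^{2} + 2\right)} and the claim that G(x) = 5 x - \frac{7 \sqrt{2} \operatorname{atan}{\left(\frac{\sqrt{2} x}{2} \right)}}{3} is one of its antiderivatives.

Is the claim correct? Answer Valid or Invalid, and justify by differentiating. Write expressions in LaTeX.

Invalid: d/dx[G] - f = \frac{5}{2}, which is not 0.

d/dx[G] = \frac{15 x^{2} + 16}{3 x^{2} + 6}
d/dx[G] - f(x) = \frac{5}{2} != 0.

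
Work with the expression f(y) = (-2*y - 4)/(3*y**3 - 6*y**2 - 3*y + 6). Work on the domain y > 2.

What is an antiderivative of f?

An antiderivative is F(y) = -8*log(y - 2)/9 + log(y - 1) - log(y + 1)/9.

The denominator factors as 3*(y - 2)*(y - 1)*(y + 1); partial fractions split f into directly integrable pieces: -1/(9*(y + 1)) + 1/(y - 1) - 8/(9*(y - 2)).
Check: d/dy[-8*log(y - 2)/9 + log(y - 1) - log(y + 1)/9] = (-2*y - 4)/(3*y**3 - 6*y**2 - 3*y + 6) = f(y).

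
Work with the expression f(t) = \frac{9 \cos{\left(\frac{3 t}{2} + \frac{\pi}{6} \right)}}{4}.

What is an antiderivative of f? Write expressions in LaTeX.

Any candidate F(t) must reproduce f(t) exactly when differentiated.
Check: d/dt[\frac{3 \sin{\left(\frac{3 t}{2} + \frac{\pi}{6} \right)}}{2}] = \frac{9 \cos{\left(\frac{3 t}{2} + \frac{\pi}{6} \right)}}{4} = f(t).

An antiderivative is F(t) = \frac{3 \sin{\left(\frac{3 t}{2} + \frac{\pi}{6} \right)}}{2}.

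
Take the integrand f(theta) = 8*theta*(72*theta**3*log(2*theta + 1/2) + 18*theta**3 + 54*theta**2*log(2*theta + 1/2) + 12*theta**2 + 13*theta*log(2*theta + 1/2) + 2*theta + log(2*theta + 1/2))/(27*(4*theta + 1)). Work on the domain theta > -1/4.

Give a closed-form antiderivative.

Recognize the product-rule pattern: f = u'v + uv' with u = 4*(theta**2 + theta/3)**2/3, v = log(2*theta + 1/2), so integration by parts undoes it.
Check: d/dtheta[4*theta**2*(3*theta + 1)**2*log(2*theta + 1/2)/27] = (576*theta**4*log(2*theta + 1/2) + 144*theta**4 + 432*theta**3*log(2*theta + 1/2) + 96*theta**3 + 104*theta**2*log(2*theta + 1/2) + 16*theta**2 + 8*theta*log(2*theta + 1/2))/(108*theta + 27), which equals f(theta).

An antiderivative is F(theta) = 4*theta**2*(3*theta + 1)**2*log(2*theta + 1/2)/27.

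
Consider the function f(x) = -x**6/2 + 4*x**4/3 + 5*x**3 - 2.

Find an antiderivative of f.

Integrate term by term and add the pieces.
Check: d/dx[-x**7/14 + 4*x**5/15 + 5*x**4/4 - 2*x] = -x**6/2 + 4*x**4/3 + 5*x**3 - 2 = f(x).

An antiderivative is F(x) = -x**7/14 + 4*x**5/15 + 5*x**4/4 - 2*x.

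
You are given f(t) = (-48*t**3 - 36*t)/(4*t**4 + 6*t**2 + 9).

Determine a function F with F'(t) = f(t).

An antiderivative is F(t) = -3*log(2*t**4/3 + t**2 + 3/2).

f matches the chain-rule pattern g'(h)*h' with inner function h(t) = 2*t**4/3 + t**2 + 3/2; substituting u = h(t) collapses the integral.
Check: d/dt[-3*log(2*t**4/3 + t**2 + 3/2)] = (-48*t**3 - 36*t)/(4*t**4 + 6*t**2 + 9) = f(t).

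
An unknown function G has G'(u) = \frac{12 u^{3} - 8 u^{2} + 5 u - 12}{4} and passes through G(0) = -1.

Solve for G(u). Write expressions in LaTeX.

Whatever form G(u) takes, its d/du must return the stated G'(u).
A general antiderivative is \frac{3 u^{4}}{4} - \frac{2 u^{3}}{3} + \frac{5 u^{2}}{8} - 3 u + C.
The condition gives C = -1 - (0) = -1.
So G(u) = \frac{18 u^{4} - 16 u^{3} + 15 u^{2} - 72 u - 24}{24}.
Check: d/du[\frac{18 u^{4} - 16 u^{3} + 15 u^{2} - 72 u - 24}{24}] = 3 u^{3} - 2 u^{2} + \frac{5 u}{4} - 3, which equals G'(u).

G(u) = \frac{18 u^{4} - 16 u^{3} + 15 u^{2} - 72 u - 24}{24}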